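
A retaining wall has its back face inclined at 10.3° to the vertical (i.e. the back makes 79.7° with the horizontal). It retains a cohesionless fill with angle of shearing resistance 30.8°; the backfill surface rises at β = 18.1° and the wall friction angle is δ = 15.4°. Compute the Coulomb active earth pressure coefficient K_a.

0.498

K_a = sin²(α+φ) / [sin²α · sin(α−δ) · (1 + √{sin(φ+δ)sin(φ−β) / (sin(α−δ)sin(α+β))})²].
With α = 79.7°, φ = 30.8°, δ = 15.4°, β = 18.1°: K_a = 0.4977.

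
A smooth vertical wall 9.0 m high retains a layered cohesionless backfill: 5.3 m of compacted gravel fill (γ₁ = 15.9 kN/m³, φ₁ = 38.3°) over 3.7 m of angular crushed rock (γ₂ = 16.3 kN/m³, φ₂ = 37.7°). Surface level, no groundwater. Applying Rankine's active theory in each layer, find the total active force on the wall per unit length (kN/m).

154 kN/m

K_a1 = tan²(45°−38.3°/2) = 0.2347; K_a2 = tan²(45°−37.7°/2) = 0.2411.
Layer 1: σ at base = K_a1 γ₁ h₁ = 19.78 kPa; P₁ = ½×19.78×5.3 = 52.42.
Layer 2: σ_v at top = γ₁h₁ = 84.27; σ_h top = K_a2×84.27 = 20.31; σ_h base = K_a2×(84.27+16.3×3.7) = 34.85.
P₂ = ½(20.31+34.85)×3.7 = 102.1. Total P_a = 52.42+102.1 = 154.5 kN/m.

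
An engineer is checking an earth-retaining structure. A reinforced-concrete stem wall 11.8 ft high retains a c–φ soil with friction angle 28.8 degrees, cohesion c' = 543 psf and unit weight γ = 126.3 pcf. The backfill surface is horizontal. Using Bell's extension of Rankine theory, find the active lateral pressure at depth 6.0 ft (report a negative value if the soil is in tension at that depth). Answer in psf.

K_a = (1 − sin φ)/(1 + sin φ) = 0.3498.
σ_a = K_a γ z − 2c√K_a = 0.3498×126.3×6.0 − 2×543×0.5914 = -377.2 psf.

-377 psf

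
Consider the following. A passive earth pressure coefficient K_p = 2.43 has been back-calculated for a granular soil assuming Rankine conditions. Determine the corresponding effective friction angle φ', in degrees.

24.6°

K_p = (1+sin φ)/(1−sin φ) ⇒ sin φ = (K_p − 1)/(K_p + 1) = 0.4169.
φ = arcsin(0.4169) = 24.64°.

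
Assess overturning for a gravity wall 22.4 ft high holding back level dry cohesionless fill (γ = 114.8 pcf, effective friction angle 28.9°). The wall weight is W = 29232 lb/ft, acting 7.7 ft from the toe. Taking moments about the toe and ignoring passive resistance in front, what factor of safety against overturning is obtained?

3.00

K_a = tan²(45° − 28.9°/2) = 0.3484.
P_a = ½K_aγH² = 0.5×0.3484×114.8×22.4² = 10030 lb/ft, acting at H/3 = 7.467 ft above the base.
Overturning moment M_o = P_a × H/3 = 10030 × 7.467 = 74910.
Resisting moment M_r = W × 7.7 = 29232 × 7.7 = 225100.
FS_overturning = M_r/M_o = 225100/74910 = 3.005.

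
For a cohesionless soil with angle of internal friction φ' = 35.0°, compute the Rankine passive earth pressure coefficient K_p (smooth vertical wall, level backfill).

K_p = (1 + sin φ)/(1 − sin φ) = tan²(45° + 35.0°/2) = 3.690.

3.69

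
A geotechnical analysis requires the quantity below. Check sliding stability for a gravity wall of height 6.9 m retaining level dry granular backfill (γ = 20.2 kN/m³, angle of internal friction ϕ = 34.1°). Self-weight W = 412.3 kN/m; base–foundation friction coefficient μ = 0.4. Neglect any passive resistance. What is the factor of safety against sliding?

K_a = tan²(45° − 34.1°/2) = 0.2815.
P_a = ½K_aγH² = 0.5×0.2815×20.2×6.9² = 135.4 kN/m, acting at H/3 = 2.300 m above the base.
FS_sliding = μW / P_a = 0.4×412.3 / 135.4 = 1.218.

1.22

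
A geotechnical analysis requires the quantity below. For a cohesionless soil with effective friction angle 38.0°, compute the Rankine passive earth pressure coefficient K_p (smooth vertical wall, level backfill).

K_p = (1 + sin φ)/(1 − sin φ) = tan²(45° + 38.0°/2) = 4.204.

4.20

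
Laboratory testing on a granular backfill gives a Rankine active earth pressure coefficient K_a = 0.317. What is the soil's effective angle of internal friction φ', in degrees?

K_a = tan²(45° − φ/2) ⇒ 45° − φ/2 = arctan(√0.317) = 29.38°.
φ = 2(45° − 29.38°) = 31.24°.

31.2°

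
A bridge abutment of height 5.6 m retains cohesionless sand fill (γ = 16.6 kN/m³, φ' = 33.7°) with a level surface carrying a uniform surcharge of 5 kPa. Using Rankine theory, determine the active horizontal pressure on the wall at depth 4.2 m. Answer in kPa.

21.4 kPa

K_a = (1 − sin φ)/(1 + sin φ) = 0.2863.
σ_v = γz + q = 16.6 × 4.2 + 5 = 74.72 kPa.
σ_h = K_a σ_v = 0.2863 × 74.72 = 21.39 kPa.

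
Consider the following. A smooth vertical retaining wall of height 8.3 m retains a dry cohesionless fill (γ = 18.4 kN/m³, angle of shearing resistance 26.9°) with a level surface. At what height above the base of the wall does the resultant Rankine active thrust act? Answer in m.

2.77 m

K_a = 0.3770.
The pressure distribution is triangular, so the resultant acts at H/3 above the base = 8.3/3 = 2.767 m.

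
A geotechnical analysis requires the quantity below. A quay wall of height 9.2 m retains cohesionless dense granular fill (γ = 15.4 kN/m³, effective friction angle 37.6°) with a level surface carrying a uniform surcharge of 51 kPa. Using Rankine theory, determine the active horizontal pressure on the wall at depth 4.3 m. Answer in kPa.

28.4 kPa

K_a = (1 − sin φ)/(1 + sin φ) = 0.2421.
σ_v = γz + q = 15.4 × 4.3 + 51 = 117.2 kPa.
σ_h = K_a σ_v = 0.2421 × 117.2 = 28.38 kPa.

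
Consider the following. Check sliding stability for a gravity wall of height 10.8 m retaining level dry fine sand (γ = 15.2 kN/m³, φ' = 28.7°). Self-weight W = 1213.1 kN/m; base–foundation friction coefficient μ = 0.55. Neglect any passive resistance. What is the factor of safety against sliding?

2.14

K_a = tan²(45° − 28.7°/2) = 0.3511.
P_a = ½K_aγH² = 0.5×0.3511×15.2×10.8² = 311.3 kN/m, acting at H/3 = 3.600 m above the base.
FS_sliding = μW / P_a = 0.55×1213.1 / 311.3 = 2.143.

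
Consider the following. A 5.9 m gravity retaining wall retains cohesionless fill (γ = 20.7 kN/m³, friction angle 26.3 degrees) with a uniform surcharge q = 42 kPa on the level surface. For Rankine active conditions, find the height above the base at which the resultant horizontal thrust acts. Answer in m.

2.37 m

K_a = 0.3859.
Triangular part P₁ = ½K_aγH² = 139.0 at H/3 = 1.967 m; rectangular part P₂ = K_a q H = 95.63 at H/2 = 2.950 m.
ȳ = (P₁·1.967 + P₂·2.950)/(P₁+P₂) = 2.367 m.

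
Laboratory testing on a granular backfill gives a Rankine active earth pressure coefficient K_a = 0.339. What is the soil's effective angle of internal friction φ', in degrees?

29.6°

K_a = tan²(45° − φ/2) ⇒ 45° − φ/2 = arctan(√0.339) = 30.21°.
φ = 2(45° − 30.21°) = 29.58°.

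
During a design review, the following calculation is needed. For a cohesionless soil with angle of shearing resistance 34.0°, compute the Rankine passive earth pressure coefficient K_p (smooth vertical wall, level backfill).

K_p = (1 + sin φ)/(1 − sin φ) = tan²(45° + 34.0°/2) = 3.537.

3.54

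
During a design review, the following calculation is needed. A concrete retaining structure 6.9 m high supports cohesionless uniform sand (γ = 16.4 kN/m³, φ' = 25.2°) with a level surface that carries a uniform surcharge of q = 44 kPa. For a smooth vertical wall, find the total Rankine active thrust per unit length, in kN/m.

K_a = tan²(45° − φ/2) = 0.4027.
Soil triangle: ½ K_a γ H² = 0.5×0.4027×16.4×6.9² = 157.2 kN/m.
Surcharge rectangle: K_a q H = 0.4027×44×6.9 = 122.3 kN/m.
Total = 157.2 + 122.3 = 279.5 kN/m.

280 kN/m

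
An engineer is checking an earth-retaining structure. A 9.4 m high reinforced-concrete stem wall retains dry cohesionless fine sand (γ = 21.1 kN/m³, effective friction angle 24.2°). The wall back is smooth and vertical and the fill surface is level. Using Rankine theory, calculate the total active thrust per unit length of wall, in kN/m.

390 kN/m

K_a = tan²(45° − φ/2) = 0.4185.
P_a = ½ K_a γ H² = 0.5 × 0.4185 × 21.1 × 9.4² = 390.1 kN/m.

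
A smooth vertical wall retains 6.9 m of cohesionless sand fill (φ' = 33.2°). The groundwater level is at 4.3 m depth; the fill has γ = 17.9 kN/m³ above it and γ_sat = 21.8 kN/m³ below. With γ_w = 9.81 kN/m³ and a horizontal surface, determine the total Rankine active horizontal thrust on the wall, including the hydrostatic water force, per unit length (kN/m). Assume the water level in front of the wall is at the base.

152 kN/m

K_a = tan²(45° − φ/2) = 0.2924.
γ' = 21.8 − 9.81 = 11.99 kN/m³. Depth below WT = 2.6 m.
σ'_h at WT = K_a γ d_w = 22.50 kPa; at base = 22.50 + K_a γ' × 2.6 = 31.62 kPa.
P₁ (0–4.3 m) = ½×22.50×4.3 = 48.38. P₂ (4.3–6.9 m) = ½(22.50+31.62)×2.6 = 70.35.
P_w = ½ γ_w h₂² = 0.5×9.81×2.6² = 33.16. Total = 48.38+70.35+33.16 = 151.9 kN/m.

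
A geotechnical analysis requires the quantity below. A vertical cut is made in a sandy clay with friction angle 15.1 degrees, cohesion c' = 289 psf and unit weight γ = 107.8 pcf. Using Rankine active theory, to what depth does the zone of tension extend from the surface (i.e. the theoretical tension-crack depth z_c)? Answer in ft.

7.00 ft

K_a = tan²(45° − 15.1°/2) = 0.5867; √K_a = 0.7659.
The active pressure is zero where K_a γ z = 2c√K_a, so z_c = 2c/(γ√K_a) = 2×289/(107.8×0.7659) = 7.000 ft.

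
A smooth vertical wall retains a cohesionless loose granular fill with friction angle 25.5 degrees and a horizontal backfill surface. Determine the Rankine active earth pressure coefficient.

K_a = (1 − sin φ)/(1 + sin φ) = (1 − sin 25.5°)/(1 + sin 25.5°) = 0.3981.

0.398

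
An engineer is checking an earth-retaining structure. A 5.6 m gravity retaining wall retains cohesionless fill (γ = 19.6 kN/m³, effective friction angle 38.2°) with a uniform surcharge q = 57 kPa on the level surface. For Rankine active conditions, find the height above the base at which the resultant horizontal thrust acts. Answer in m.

K_a = 0.2358.
Triangular part P₁ = ½K_aγH² = 72.46 at H/3 = 1.867 m; rectangular part P₂ = K_a q H = 75.26 at H/2 = 2.800 m.
ȳ = (P₁·1.867 + P₂·2.800)/(P₁+P₂) = 2.342 m.

2.34 m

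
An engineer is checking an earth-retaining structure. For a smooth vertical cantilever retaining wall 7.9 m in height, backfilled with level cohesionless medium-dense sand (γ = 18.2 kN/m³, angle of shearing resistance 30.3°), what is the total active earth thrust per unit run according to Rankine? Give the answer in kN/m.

187 kN/m

K_a = tan²(45° − φ/2) = 0.3293.
P_a = ½ K_a γ H² = 0.5 × 0.3293 × 18.2 × 7.9² = 187.0 kN/m.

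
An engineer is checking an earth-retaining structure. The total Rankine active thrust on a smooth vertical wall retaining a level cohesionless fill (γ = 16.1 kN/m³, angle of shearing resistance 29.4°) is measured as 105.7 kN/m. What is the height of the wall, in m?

K_a = 0.3415. P_a = ½ K_a γ H² ⇒ H = √(2P_a/(K_a γ)).
H = √(2×105.7/(0.3415×16.1)) = 6.201 m.

6.20 m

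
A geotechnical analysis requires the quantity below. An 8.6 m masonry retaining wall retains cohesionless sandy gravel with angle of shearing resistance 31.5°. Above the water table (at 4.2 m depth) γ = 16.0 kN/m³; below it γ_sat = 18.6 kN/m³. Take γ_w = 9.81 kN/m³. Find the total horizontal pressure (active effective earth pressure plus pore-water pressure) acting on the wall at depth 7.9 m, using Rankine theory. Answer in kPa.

K_a = (1 − sin φ)/(1 + sin φ) = 0.3136.
γ' = 18.6 − 9.81 = 8.790 kN/m³.
Effective vertical stress at 7.9 m: σ'_v = 16.0×4.2 + 8.790×3.70 = 99.72 kPa.
σ'_h = K_a σ'_v = 0.3136 × 99.72 = 31.28 kPa; u = γ_w × 3.70 = 36.30 kPa.
Total σ_h = 31.28 + 36.30 = 67.57 kPa.

67.6 kPa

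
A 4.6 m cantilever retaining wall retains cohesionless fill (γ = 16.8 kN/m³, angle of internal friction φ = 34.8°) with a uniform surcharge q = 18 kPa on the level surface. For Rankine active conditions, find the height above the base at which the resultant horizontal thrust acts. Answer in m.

1.78 m

K_a = 0.2733.
Triangular part P₁ = ½K_aγH² = 48.58 at H/3 = 1.533 m; rectangular part P₂ = K_a q H = 22.63 at H/2 = 2.300 m.
ȳ = (P₁·1.533 + P₂·2.300)/(P₁+P₂) = 1.777 m.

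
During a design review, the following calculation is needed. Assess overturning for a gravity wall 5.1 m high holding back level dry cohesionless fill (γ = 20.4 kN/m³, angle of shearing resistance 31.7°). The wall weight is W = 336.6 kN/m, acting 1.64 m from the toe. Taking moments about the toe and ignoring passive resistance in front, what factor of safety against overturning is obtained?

3.93

K_a = tan²(45° − 31.7°/2) = 0.3111.
P_a = ½K_aγH² = 0.5×0.3111×20.4×5.1² = 82.53 kN/m, acting at H/3 = 1.700 m above the base.
Overturning moment M_o = P_a × H/3 = 82.53 × 1.700 = 140.3.
Resisting moment M_r = W × 1.64 = 336.6 × 1.64 = 552.0.
FS_overturning = M_r/M_o = 552.0/140.3 = 3.935.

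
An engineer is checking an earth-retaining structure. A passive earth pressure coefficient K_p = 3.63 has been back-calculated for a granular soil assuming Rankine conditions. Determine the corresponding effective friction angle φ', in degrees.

K_p = (1+sin φ)/(1−sin φ) ⇒ sin φ = (K_p − 1)/(K_p + 1) = 0.5680.
φ = arcsin(0.5680) = 34.61°.

34.6°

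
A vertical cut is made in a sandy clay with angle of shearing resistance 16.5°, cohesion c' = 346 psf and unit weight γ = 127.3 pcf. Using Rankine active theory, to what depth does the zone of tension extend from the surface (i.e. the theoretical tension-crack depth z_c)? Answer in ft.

K_a = tan²(45° − 16.5°/2) = 0.5576; √K_a = 0.7467.
The active pressure is zero where K_a γ z = 2c√K_a, so z_c = 2c/(γ√K_a) = 2×346/(127.3×0.7467) = 7.280 ft.

7.28 ft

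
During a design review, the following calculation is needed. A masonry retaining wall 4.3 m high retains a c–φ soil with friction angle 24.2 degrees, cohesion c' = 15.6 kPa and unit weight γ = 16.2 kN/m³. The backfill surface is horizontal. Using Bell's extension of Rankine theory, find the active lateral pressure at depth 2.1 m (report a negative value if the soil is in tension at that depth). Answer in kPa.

-5.95 kPa

K_a = (1 − sin φ)/(1 + sin φ) = 0.4185.
σ_a = K_a γ z − 2c√K_a = 0.4185×16.2×2.1 − 2×15.6×0.6469 = -5.946 kPa.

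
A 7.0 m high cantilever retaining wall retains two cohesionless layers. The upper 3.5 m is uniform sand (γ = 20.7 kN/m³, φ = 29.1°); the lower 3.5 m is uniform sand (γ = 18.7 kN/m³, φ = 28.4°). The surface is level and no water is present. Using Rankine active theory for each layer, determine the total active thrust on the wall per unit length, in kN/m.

175 kN/m

K_a1 = tan²(45°−29.1°/2) = 0.3456; K_a2 = tan²(45°−28.4°/2) = 0.3554.
Layer 1: σ at base = K_a1 γ₁ h₁ = 25.04 kPa; P₁ = ½×25.04×3.5 = 43.82.
Layer 2: σ_v at top = γ₁h₁ = 72.45; σ_h top = K_a2×72.45 = 25.75; σ_h base = K_a2×(72.45+18.7×3.5) = 49.00.
P₂ = ½(25.75+49.00)×3.5 = 130.8. Total P_a = 43.82+130.8 = 174.6 kN/m.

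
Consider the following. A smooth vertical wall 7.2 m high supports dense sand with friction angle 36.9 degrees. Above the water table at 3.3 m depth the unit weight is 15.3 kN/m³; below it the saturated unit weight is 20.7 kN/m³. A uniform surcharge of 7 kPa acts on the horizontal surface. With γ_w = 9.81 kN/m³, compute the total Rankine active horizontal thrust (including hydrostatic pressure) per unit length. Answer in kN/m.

K_a = tan²(45° − φ/2) = 0.2497.
γ' = 20.7 − 9.81 = 10.89 kN/m³. h₂ = H − d_w = 3.9 m.
σ'_h: at surface K_a·q = 1.748; at WT K_a(q+γd_w) = 14.35; at base K_a(q+γd_w+γ'h₂) = 24.96 kPa.
P₁ = ½(1.748+14.35)×3.3 = 26.57; P₂ = ½(14.35+24.96)×3.9 = 76.66; P_w = ½γ_w h₂² = 74.61.
Total = 26.57+76.66+74.61 = 177.8 kN/m.

178 kN/m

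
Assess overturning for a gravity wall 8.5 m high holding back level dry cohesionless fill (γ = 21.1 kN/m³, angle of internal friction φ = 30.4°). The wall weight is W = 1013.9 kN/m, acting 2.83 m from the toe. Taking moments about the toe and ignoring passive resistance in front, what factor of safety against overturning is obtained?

4.05

K_a = tan²(45° − 30.4°/2) = 0.3280.
P_a = ½K_aγH² = 0.5×0.3280×21.1×8.5² = 250.0 kN/m, acting at H/3 = 2.833 m above the base.
Overturning moment M_o = P_a × H/3 = 250.0 × 2.833 = 708.4.
Resisting moment M_r = W × 2.83 = 1013.9 × 2.83 = 2869.
FS_overturning = M_r/M_o = 2869/708.4 = 4.051.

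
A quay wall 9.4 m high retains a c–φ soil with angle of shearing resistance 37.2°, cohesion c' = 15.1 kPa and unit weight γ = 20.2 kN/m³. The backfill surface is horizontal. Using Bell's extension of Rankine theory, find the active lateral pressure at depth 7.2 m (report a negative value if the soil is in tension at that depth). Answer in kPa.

20.8 kPa

K_a = (1 − sin φ)/(1 + sin φ) = 0.2464.
σ_a = K_a γ z − 2c√K_a = 0.2464×20.2×7.2 − 2×15.1×0.4964 = 20.85 kPa.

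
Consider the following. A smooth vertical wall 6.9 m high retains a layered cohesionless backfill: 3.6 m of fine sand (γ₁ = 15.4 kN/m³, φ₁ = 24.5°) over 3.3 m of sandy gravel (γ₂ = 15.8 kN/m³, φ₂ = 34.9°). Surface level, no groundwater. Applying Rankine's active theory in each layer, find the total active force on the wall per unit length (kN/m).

114 kN/m

K_a1 = tan²(45°−24.5°/2) = 0.4137; K_a2 = tan²(45°−34.9°/2) = 0.2721.
Layer 1: σ at base = K_a1 γ₁ h₁ = 22.94 kPa; P₁ = ½×22.94×3.6 = 41.29.
Layer 2: σ_v at top = γ₁h₁ = 55.44; σ_h top = K_a2×55.44 = 15.09; σ_h base = K_a2×(55.44+15.8×3.3) = 29.28.
P₂ = ½(15.09+29.28)×3.3 = 73.20. Total P_a = 41.29+73.20 = 114.5 kN/m.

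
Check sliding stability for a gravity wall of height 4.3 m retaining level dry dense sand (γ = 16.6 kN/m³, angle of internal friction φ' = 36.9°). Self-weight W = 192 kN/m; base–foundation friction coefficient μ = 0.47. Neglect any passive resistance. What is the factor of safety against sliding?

2.36

K_a = tan²(45° − 36.9°/2) = 0.2497.
P_a = ½K_aγH² = 0.5×0.2497×16.6×4.3² = 38.32 kN/m, acting at H/3 = 1.433 m above the base.
FS_sliding = μW / P_a = 0.47×192 / 38.32 = 2.355.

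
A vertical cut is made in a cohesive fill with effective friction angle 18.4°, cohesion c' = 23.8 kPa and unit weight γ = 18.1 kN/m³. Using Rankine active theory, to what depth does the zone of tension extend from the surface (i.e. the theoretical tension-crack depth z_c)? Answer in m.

K_a = tan²(45° − 18.4°/2) = 0.5202; √K_a = 0.7212.
The active pressure is zero where K_a γ z = 2c√K_a, so z_c = 2c/(γ√K_a) = 2×23.8/(18.1×0.7212) = 3.646 m.

3.65 m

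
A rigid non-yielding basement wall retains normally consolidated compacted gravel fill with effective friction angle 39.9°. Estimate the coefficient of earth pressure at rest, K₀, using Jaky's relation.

0.359

K₀ = 1 − sin φ' = 1 − sin 39.9° = 0.3586.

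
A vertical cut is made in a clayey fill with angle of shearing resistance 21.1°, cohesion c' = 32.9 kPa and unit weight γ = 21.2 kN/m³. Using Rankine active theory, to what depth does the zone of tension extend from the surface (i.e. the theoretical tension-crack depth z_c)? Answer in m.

K_a = tan²(45° − 21.1°/2) = 0.4706; √K_a = 0.6860.
The active pressure is zero where K_a γ z = 2c√K_a, so z_c = 2c/(γ√K_a) = 2×32.9/(21.2×0.6860) = 4.524 m.

4.52 m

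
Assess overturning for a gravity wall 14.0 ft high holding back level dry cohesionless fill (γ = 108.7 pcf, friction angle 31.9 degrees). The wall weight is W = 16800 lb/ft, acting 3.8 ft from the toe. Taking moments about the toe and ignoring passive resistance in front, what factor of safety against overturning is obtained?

4.16

K_a = tan²(45° − 31.9°/2) = 0.3085.
P_a = ½K_aγH² = 0.5×0.3085×108.7×14.0² = 3287 lb/ft, acting at H/3 = 4.667 ft above the base.
Overturning moment M_o = P_a × H/3 = 3287 × 4.667 = 15340.
Resisting moment M_r = W × 3.8 = 16800 × 3.8 = 63840.
FS_overturning = M_r/M_o = 63840/15340 = 4.162.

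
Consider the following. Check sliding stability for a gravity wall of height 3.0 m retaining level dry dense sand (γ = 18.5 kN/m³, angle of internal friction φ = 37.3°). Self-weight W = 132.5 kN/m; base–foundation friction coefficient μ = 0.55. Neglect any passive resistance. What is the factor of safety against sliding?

K_a = tan²(45° − 37.3°/2) = 0.2453.
P_a = ½K_aγH² = 0.5×0.2453×18.5×3.0² = 20.42 kN/m, acting at H/3 = 1.000 m above the base.
FS_sliding = μW / P_a = 0.55×132.5 / 20.42 = 3.568.

3.57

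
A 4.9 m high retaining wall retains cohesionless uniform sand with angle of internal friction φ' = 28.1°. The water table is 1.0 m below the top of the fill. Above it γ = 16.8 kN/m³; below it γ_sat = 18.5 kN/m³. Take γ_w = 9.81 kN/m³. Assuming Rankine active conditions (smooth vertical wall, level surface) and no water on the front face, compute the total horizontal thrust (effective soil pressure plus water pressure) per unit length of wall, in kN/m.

K_a = tan²(45° − φ/2) = 0.3596.
γ' = 18.5 − 9.81 = 8.690 kN/m³. Depth below WT = 3.9 m.
σ'_h at WT = K_a γ d_w = 6.041 kPa; at base = 6.041 + K_a γ' × 3.9 = 18.23 kPa.
P₁ (0–1.0 m) = ½×6.041×1.0 = 3.021. P₂ (1.0–4.9 m) = ½(6.041+18.23)×3.9 = 47.33.
P_w = ½ γ_w h₂² = 0.5×9.81×3.9² = 74.61. Total = 3.021+47.33+74.61 = 125.0 kN/m.

125 kN/m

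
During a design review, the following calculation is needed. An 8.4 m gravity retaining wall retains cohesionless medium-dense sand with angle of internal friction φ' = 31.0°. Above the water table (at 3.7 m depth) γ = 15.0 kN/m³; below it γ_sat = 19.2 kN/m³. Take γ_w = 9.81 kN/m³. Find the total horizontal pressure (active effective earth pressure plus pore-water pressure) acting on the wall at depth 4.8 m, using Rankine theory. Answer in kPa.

K_a = (1 − sin φ)/(1 + sin φ) = 0.3201.
γ' = 19.2 − 9.81 = 9.390 kN/m³.
Effective vertical stress at 4.8 m: σ'_v = 15.0×3.7 + 9.390×1.10 = 65.83 kPa.
σ'_h = K_a σ'_v = 0.3201 × 65.83 = 21.07 kPa; u = γ_w × 1.10 = 10.79 kPa.
Total σ_h = 21.07 + 10.79 = 31.86 kPa.

31.9 kPa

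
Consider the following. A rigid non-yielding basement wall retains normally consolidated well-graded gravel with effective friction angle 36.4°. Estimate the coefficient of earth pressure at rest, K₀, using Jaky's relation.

0.407

K₀ = 1 − sin φ' = 1 − sin 36.4° = 0.4066.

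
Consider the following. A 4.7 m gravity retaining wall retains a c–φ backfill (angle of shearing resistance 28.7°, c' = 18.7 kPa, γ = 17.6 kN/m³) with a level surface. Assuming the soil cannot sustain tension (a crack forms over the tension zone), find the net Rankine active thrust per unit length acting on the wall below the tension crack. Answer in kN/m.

3.83 kN/m

K_a = 0.3511; √K_a = 0.5926.
Tension-crack depth z_c = 2c/(γ√K_a) = 2×18.7/(17.6×0.5926) = 3.586 m.
σ_a at base = K_a γ H − 2c√K_a = 0.3511×17.6×4.7 − 2×18.7×0.5926 = 6.885 kPa.
P_a = ½ × 6.885 × (H − z_c) = 0.5×6.885×1.114 = 3.835 kN/m.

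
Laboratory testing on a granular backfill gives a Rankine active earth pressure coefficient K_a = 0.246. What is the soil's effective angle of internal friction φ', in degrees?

K_a = tan²(45° − φ/2) ⇒ 45° − φ/2 = arctan(√0.246) = 26.38°.
φ = 2(45° − 26.38°) = 37.24°.

37.2°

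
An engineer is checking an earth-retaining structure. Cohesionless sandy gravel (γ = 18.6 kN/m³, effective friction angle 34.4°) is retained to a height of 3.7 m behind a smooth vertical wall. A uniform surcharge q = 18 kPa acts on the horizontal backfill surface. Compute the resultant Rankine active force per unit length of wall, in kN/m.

53.9 kN/m

K_a = tan²(45° − φ/2) = 0.2780.
Soil triangle: ½ K_a γ H² = 0.5×0.2780×18.6×3.7² = 35.39 kN/m.
Surcharge rectangle: K_a q H = 0.2780×18×3.7 = 18.51 kN/m.
Total = 35.39 + 18.51 = 53.91 kN/m.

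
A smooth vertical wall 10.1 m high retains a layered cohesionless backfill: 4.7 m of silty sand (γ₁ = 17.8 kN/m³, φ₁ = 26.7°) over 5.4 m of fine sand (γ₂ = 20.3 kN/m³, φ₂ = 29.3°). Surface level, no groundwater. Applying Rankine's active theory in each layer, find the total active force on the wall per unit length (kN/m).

K_a1 = tan²(45°−26.7°/2) = 0.3800; K_a2 = tan²(45°−29.3°/2) = 0.3428.
Layer 1: σ at base = K_a1 γ₁ h₁ = 31.79 kPa; P₁ = ½×31.79×4.7 = 74.70.
Layer 2: σ_v at top = γ₁h₁ = 83.66; σ_h top = K_a2×83.66 = 28.68; σ_h base = K_a2×(83.66+20.3×5.4) = 66.26.
P₂ = ½(28.68+66.26)×5.4 = 256.4. Total P_a = 74.70+256.4 = 331.1 kN/m.

331 kN/m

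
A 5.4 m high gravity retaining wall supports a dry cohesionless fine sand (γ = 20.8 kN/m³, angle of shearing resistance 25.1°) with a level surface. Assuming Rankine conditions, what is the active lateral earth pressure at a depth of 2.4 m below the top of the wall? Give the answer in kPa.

K_a = (1 − sin φ)/(1 + sin φ) = 0.4043.
σ_h = K_a γ z = 0.4043 × 20.8 × 2.4 = 20.18 kPa.

20.2 kPa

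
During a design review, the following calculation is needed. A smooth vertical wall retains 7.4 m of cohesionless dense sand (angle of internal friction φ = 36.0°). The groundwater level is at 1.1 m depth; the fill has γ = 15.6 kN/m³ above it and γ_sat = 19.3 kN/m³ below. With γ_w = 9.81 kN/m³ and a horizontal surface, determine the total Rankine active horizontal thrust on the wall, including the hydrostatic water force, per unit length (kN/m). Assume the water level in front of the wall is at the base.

K_a = tan²(45° − φ/2) = 0.2596.
γ' = 19.3 − 9.81 = 9.490 kN/m³. Depth below WT = 6.3 m.
σ'_h at WT = K_a γ d_w = 4.455 kPa; at base = 4.455 + K_a γ' × 6.3 = 19.98 kPa.
P₁ (0–1.1 m) = ½×4.455×1.1 = 2.450. P₂ (1.1–7.4 m) = ½(4.455+19.98)×6.3 = 76.96.
P_w = ½ γ_w h₂² = 0.5×9.81×6.3² = 194.7. Total = 2.450+76.96+194.7 = 274.1 kN/m.

274 kN/m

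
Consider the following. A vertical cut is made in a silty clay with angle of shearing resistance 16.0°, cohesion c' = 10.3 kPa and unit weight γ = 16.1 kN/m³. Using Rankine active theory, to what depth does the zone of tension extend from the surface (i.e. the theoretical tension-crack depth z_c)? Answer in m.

K_a = tan²(45° − 16.0°/2) = 0.5678; √K_a = 0.7536.
The active pressure is zero where K_a γ z = 2c√K_a, so z_c = 2c/(γ√K_a) = 2×10.3/(16.1×0.7536) = 1.698 m.

1.70 m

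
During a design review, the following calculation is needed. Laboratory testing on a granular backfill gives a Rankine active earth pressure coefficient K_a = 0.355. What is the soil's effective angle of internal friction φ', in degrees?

K_a = tan²(45° − φ/2) ⇒ 45° − φ/2 = arctan(√0.355) = 30.79°.
φ = 2(45° − 30.79°) = 28.43°.

28.4°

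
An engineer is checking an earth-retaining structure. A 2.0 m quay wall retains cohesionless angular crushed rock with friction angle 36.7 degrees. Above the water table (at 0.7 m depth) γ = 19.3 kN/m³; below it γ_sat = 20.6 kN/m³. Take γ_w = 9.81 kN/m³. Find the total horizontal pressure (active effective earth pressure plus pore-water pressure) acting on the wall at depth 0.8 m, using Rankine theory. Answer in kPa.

K_a = (1 − sin φ)/(1 + sin φ) = 0.2519.
γ' = 20.6 − 9.81 = 10.79 kN/m³.
Effective vertical stress at 0.8 m: σ'_v = 19.3×0.7 + 10.79×0.100 = 14.59 kPa.
σ'_h = K_a σ'_v = 0.2519 × 14.59 = 3.674 kPa; u = γ_w × 0.100 = 0.9810 kPa.
Total σ_h = 3.674 + 0.9810 = 4.655 kPa.

4.66 kPa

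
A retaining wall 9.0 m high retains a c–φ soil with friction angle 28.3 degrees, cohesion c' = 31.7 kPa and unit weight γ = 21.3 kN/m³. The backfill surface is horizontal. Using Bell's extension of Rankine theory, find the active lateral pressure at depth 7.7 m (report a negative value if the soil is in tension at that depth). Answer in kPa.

20.6 kPa

K_a = (1 − sin φ)/(1 + sin φ) = 0.3568.
σ_a = K_a γ z − 2c√K_a = 0.3568×21.3×7.7 − 2×31.7×0.5973 = 20.64 kPa.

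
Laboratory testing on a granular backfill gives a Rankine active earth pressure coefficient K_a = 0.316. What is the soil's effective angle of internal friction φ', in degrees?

31.3°

K_a = tan²(45° − φ/2) ⇒ 45° − φ/2 = arctan(√0.316) = 29.34°.
φ = 2(45° − 29.34°) = 31.32°.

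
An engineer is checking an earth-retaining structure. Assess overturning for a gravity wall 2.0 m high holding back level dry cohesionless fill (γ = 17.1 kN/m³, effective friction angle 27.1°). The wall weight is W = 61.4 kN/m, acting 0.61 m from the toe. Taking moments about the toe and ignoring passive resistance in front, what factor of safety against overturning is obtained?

K_a = tan²(45° − 27.1°/2) = 0.3741.
P_a = ½K_aγH² = 0.5×0.3741×17.1×2.0² = 12.79 kN/m, acting at H/3 = 0.6667 m above the base.
Overturning moment M_o = P_a × H/3 = 12.79 × 0.6667 = 8.528.
Resisting moment M_r = W × 0.61 = 61.4 × 0.61 = 37.45.
FS_overturning = M_r/M_o = 37.45/8.528 = 4.392.

4.39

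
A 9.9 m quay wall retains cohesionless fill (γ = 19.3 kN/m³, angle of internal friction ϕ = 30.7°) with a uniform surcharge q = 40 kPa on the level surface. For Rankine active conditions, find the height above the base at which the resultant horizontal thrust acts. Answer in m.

K_a = 0.3240.
Triangular part P₁ = ½K_aγH² = 306.5 at H/3 = 3.300 m; rectangular part P₂ = K_a q H = 128.3 at H/2 = 4.950 m.
ȳ = (P₁·3.300 + P₂·4.950)/(P₁+P₂) = 3.787 m.

3.79 m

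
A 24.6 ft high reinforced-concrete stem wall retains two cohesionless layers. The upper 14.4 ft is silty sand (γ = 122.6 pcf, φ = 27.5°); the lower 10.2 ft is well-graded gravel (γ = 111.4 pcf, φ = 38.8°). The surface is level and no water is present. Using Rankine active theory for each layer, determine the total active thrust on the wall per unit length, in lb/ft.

10100 lb/ft

K_a1 = tan²(45°−27.5°/2) = 0.3682; K_a2 = tan²(45°−38.8°/2) = 0.2296.
Layer 1: σ at base = K_a1 γ₁ h₁ = 650.1 psf; P₁ = ½×650.1×14.4 = 4681.
Layer 2: σ_v at top = γ₁h₁ = 1765; σ_h top = K_a2×1765 = 405.3; σ_h base = K_a2×(1765+111.4×10.2) = 666.1.
P₂ = ½(405.3+666.1)×10.2 = 5464. Total P_a = 4681+5464 = 10140 lb/ft.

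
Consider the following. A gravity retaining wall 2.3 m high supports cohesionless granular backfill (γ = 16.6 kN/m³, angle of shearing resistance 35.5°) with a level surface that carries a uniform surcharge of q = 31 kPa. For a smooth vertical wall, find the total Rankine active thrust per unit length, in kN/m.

30.6 kN/m

K_a = tan²(45° − φ/2) = 0.2653.
Soil triangle: ½ K_a γ H² = 0.5×0.2653×16.6×2.3² = 11.65 kN/m.
Surcharge rectangle: K_a q H = 0.2653×31×2.3 = 18.91 kN/m.
Total = 11.65 + 18.91 = 30.56 kN/m.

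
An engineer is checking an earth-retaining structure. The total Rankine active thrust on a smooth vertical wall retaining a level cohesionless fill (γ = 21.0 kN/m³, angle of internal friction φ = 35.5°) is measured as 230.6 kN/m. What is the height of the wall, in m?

K_a = 0.2653. P_a = ½ K_a γ H² ⇒ H = √(2P_a/(K_a γ)).
H = √(2×230.6/(0.2653×21.0)) = 9.099 m.

9.10 m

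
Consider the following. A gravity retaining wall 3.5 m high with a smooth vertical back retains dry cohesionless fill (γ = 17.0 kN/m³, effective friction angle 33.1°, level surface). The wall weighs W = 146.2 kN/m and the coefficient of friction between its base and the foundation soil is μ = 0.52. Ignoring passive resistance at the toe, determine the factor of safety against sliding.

K_a = tan²(45° − 33.1°/2) = 0.2936.
P_a = ½K_aγH² = 0.5×0.2936×17.0×3.5² = 30.57 kN/m, acting at H/3 = 1.167 m above the base.
FS_sliding = μW / P_a = 0.52×146.2 / 30.57 = 2.487.

2.49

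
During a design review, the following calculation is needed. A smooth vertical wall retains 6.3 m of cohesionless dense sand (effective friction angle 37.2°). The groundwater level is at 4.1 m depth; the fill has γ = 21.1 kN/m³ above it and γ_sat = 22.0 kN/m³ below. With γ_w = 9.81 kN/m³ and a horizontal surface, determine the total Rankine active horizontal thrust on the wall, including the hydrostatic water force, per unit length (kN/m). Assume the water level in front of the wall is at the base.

122 kN/m

K_a = tan²(45° − φ/2) = 0.2464.
γ' = 22.0 − 9.81 = 12.19 kN/m³. Depth below WT = 2.2 m.
σ'_h at WT = K_a γ d_w = 21.32 kPa; at base = 21.32 + K_a γ' × 2.2 = 27.93 kPa.
P₁ (0–4.1 m) = ½×21.32×4.1 = 43.70. P₂ (4.1–6.3 m) = ½(21.32+27.93)×2.2 = 54.17.
P_w = ½ γ_w h₂² = 0.5×9.81×2.2² = 23.74. Total = 43.70+54.17+23.74 = 121.6 kN/m.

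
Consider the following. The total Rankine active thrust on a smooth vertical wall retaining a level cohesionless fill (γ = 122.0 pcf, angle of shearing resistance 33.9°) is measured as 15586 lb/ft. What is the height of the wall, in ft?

30.0 ft

K_a = 0.2839. P_a = ½ K_a γ H² ⇒ H = √(2P_a/(K_a γ)).
H = √(2×15586/(0.2839×122.0)) = 30.00 ft.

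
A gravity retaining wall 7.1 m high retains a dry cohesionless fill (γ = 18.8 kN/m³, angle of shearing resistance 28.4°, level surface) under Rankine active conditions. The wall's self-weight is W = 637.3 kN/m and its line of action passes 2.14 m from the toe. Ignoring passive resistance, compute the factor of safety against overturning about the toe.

3.42

K_a = tan²(45° − 28.4°/2) = 0.3554.
P_a = ½K_aγH² = 0.5×0.3554×18.8×7.1² = 168.4 kN/m, acting at H/3 = 2.367 m above the base.
Overturning moment M_o = P_a × H/3 = 168.4 × 2.367 = 398.5.
Resisting moment M_r = W × 2.14 = 637.3 × 2.14 = 1364.
FS_overturning = M_r/M_o = 1364/398.5 = 3.422.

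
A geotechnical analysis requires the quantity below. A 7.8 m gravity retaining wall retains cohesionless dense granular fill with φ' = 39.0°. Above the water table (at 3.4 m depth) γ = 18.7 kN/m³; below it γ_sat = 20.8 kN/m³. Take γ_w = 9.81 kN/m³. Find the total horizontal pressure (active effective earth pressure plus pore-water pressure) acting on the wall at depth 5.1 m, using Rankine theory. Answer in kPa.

K_a = (1 − sin φ)/(1 + sin φ) = 0.2275.
γ' = 20.8 − 9.81 = 10.99 kN/m³.
Effective vertical stress at 5.1 m: σ'_v = 18.7×3.4 + 10.99×1.70 = 82.26 kPa.
σ'_h = K_a σ'_v = 0.2275 × 82.26 = 18.72 kPa; u = γ_w × 1.70 = 16.68 kPa.
Total σ_h = 18.72 + 16.68 = 35.39 kPa.

35.4 kPa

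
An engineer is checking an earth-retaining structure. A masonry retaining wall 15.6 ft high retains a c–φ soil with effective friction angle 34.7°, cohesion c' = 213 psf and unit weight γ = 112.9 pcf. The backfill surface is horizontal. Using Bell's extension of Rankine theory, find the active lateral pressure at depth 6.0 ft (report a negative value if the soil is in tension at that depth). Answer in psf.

-37.3 psf

K_a = (1 − sin φ)/(1 + sin φ) = 0.2745.
σ_a = K_a γ z − 2c√K_a = 0.2745×112.9×6.0 − 2×213×0.5239 = -37.25 psf.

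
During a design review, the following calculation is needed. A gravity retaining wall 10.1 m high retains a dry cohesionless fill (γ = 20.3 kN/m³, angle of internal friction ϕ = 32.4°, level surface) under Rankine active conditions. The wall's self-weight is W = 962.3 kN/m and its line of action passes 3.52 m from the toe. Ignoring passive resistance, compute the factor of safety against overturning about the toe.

K_a = tan²(45° − 32.4°/2) = 0.3022.
P_a = ½K_aγH² = 0.5×0.3022×20.3×10.1² = 312.9 kN/m, acting at H/3 = 3.367 m above the base.
Overturning moment M_o = P_a × H/3 = 312.9 × 3.367 = 1054.
Resisting moment M_r = W × 3.52 = 962.3 × 3.52 = 3387.
FS_overturning = M_r/M_o = 3387/1054 = 3.215.

3.22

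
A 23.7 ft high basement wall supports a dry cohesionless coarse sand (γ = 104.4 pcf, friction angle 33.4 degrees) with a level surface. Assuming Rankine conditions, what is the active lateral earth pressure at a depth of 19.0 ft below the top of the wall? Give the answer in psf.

575 psf

K_a = (1 − sin φ)/(1 + sin φ) = 0.2899.
σ_h = K_a γ z = 0.2899 × 104.4 × 19.0 = 575.1 psf.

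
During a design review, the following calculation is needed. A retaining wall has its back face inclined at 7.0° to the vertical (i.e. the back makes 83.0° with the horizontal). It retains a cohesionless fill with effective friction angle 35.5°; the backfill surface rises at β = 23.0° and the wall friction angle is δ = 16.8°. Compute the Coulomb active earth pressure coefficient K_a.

0.412

K_a = sin²(α+φ) / [sin²α · sin(α−δ) · (1 + √{sin(φ+δ)sin(φ−β) / (sin(α−δ)sin(α+β))})²].
With α = 83.0°, φ = 35.5°, δ = 16.8°, β = 23.0°: K_a = 0.4125.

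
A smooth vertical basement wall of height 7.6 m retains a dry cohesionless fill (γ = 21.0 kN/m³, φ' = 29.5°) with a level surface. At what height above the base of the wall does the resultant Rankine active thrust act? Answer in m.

K_a = 0.3401.
The pressure distribution is triangular, so the resultant acts at H/3 above the base = 7.6/3 = 2.533 m.

2.53 m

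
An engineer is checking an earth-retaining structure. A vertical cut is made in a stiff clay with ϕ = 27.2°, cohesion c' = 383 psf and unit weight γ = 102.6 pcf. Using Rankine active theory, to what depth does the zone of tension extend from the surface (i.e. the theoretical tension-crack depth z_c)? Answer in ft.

K_a = tan²(45° − 27.2°/2) = 0.3726; √K_a = 0.6104.
The active pressure is zero where K_a γ z = 2c√K_a, so z_c = 2c/(γ√K_a) = 2×383/(102.6×0.6104) = 12.23 ft.

12.2 ft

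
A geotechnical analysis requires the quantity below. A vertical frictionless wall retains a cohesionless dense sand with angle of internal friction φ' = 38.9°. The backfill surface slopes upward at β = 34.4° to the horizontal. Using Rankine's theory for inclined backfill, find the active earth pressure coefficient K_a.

0.414

K_a = cos β · (cos β − √(cos²β − cos²φ)) / (cos β + √(cos²β − cos²φ)).
cos β = 0.8251, cos φ = 0.7782, √(cos²β − cos²φ) = 0.2741.
K_a = 0.8251 × (0.8251 − 0.2741)/(0.8251 + 0.2741) = 0.4136.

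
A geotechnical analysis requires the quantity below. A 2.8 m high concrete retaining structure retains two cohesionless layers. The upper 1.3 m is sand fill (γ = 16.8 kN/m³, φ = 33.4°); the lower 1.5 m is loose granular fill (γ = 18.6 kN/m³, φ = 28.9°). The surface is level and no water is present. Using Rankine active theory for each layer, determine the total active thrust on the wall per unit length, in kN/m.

K_a1 = tan²(45°−33.4°/2) = 0.2899; K_a2 = tan²(45°−28.9°/2) = 0.3484.
Layer 1: σ at base = K_a1 γ₁ h₁ = 6.332 kPa; P₁ = ½×6.332×1.3 = 4.116.
Layer 2: σ_v at top = γ₁h₁ = 21.84; σ_h top = K_a2×21.84 = 7.608; σ_h base = K_a2×(21.84+18.6×1.5) = 17.33.
P₂ = ½(7.608+17.33)×1.5 = 18.70. Total P_a = 4.116+18.70 = 22.82 kN/m.

22.8 kN/m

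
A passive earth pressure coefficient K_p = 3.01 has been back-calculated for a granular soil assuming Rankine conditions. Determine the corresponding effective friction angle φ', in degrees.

30.1°

K_p = (1+sin φ)/(1−sin φ) ⇒ sin φ = (K_p − 1)/(K_p + 1) = 0.5012.
φ = arcsin(0.5012) = 30.08°.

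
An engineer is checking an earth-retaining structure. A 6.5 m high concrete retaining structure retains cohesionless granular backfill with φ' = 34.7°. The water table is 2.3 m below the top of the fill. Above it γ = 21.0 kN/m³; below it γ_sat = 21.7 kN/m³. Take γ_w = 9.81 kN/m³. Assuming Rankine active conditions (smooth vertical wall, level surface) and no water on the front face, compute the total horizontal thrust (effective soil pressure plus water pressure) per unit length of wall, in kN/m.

K_a = tan²(45° − φ/2) = 0.2745.
γ' = 21.7 − 9.81 = 11.89 kN/m³. Depth below WT = 4.2 m.
σ'_h at WT = K_a γ d_w = 13.26 kPa; at base = 13.26 + K_a γ' × 4.2 = 26.96 kPa.
P₁ (0–2.3 m) = ½×13.26×2.3 = 15.25. P₂ (2.3–6.5 m) = ½(13.26+26.96)×4.2 = 84.46.
P_w = ½ γ_w h₂² = 0.5×9.81×4.2² = 86.52. Total = 15.25+84.46+86.52 = 186.2 kN/m.

186 kN/m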